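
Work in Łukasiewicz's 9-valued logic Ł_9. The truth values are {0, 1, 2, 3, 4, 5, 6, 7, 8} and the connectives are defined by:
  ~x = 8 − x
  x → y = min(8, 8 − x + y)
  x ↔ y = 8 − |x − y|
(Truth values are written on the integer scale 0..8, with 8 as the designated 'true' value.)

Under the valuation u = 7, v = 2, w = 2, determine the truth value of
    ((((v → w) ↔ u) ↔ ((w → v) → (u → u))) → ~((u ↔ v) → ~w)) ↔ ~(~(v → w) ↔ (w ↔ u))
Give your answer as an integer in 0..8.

6

v → w = 2 → 2 = 8
(v → w) ↔ u = 8 ↔ 7 = 7
w → v = 2 → 2 = 8
u → u = 7 → 7 = 8
(w → v) → (u → u) = 8 → 8 = 8
((v → w) ↔ u) ↔ ((w → v) → (u → u)) = 7 ↔ 8 = 7
u ↔ v = 7 ↔ 2 = 3
~w = ~2 = 6
(u ↔ v) → ~w = 3 → 6 = 8
~((u ↔ v) → ~w) = ~8 = 0
(((v → w) ↔ u) ↔ ((w → v) → (u → u))) → ~((u ↔ v) → ~w) = 7 → 0 = 1
v → w = 2 → 2 = 8
~(v → w) = ~8 = 0
w ↔ u = 2 ↔ 7 = 3
~(v → w) ↔ (w ↔ u) = 0 ↔ 3 = 5
~(~(v → w) ↔ (w ↔ u)) = ~5 = 3
((((v → w) ↔ u) ↔ ((w → v) → (u → u))) → ~((u ↔ v) → ~w)) ↔ ~(~(v → w) ↔ (w ↔ u)) = 1 ↔ 3 = 6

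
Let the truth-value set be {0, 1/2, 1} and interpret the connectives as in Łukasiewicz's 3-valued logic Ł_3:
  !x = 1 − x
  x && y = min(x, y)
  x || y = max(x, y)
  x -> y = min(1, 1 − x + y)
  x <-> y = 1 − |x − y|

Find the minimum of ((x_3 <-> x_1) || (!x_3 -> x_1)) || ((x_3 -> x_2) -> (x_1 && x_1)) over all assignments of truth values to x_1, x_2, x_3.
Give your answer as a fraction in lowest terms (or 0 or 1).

Take x_1 = 0, x_2 = 0, x_3 = 1/2:
x_3 <-> x_1 = 1/2 <-> 0 = 1/2
!x_3 = !1/2 = 1/2
!x_3 -> x_1 = 1/2 -> 0 = 1/2
(x_3 <-> x_1) || (!x_3 -> x_1) = 1/2 || 1/2 = 1/2
x_3 -> x_2 = 1/2 -> 0 = 1/2
x_1 && x_1 = 0 && 0 = 0
(x_3 -> x_2) -> (x_1 && x_1) = 1/2 -> 0 = 1/2
((x_3 <-> x_1) || (!x_3 -> x_1)) || ((x_3 -> x_2) -> (x_1 && x_1)) = 1/2 || 1/2 = 1/2
No assignment yields a value below 1/2, so this is the minimum.

1/2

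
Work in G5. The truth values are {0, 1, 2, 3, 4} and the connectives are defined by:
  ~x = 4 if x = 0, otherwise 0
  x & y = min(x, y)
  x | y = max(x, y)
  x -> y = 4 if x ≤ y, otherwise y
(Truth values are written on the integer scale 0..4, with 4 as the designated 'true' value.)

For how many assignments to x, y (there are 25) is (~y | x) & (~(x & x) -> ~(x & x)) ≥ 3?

value 4: 9 assignments (counts)
value 3: 4 assignments (counts)
value 2: 4 assignments
value 1: 4 assignments
value 0: 4 assignments
So 13 of the 25 assignments meet the threshold.

13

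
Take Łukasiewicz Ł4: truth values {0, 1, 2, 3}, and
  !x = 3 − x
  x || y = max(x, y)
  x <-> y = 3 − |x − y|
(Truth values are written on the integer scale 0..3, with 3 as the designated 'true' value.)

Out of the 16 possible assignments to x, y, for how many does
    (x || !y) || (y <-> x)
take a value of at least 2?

13

x = 0, y = 0 ↦ 3  ≥
x = 0, y = 1 ↦ 2  ≥
x = 0, y = 2 ↦ 1  <
x = 0, y = 3 ↦ 0  <
x = 1, y = 0 ↦ 3  ≥
x = 1, y = 1 ↦ 3  ≥
x = 1, y = 2 ↦ 2  ≥
x = 1, y = 3 ↦ 1  <
x = 2, y = 0 ↦ 3  ≥
x = 2, y = 1 ↦ 2  ≥
x = 2, y = 2 ↦ 3  ≥
x = 2, y = 3 ↦ 2  ≥
x = 3, y = 0 ↦ 3  ≥
x = 3, y = 1 ↦ 3  ≥
x = 3, y = 2 ↦ 3  ≥
x = 3, y = 3 ↦ 3  ≥
So 13 of the 16 assignments meet the threshold.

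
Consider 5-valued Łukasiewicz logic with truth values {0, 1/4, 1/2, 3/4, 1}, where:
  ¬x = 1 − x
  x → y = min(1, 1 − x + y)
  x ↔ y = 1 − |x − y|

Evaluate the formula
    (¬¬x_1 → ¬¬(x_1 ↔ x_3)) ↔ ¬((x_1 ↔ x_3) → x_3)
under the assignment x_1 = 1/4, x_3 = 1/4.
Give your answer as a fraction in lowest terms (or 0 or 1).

¬x_1 = ¬1/4 = 3/4
¬¬x_1 = ¬3/4 = 1/4
x_1 ↔ x_3 = 1/4 ↔ 1/4 = 1
¬(x_1 ↔ x_3) = ¬1 = 0
¬¬(x_1 ↔ x_3) = ¬0 = 1
¬¬x_1 → ¬¬(x_1 ↔ x_3) = 1/4 → 1 = 1
x_1 ↔ x_3 = 1/4 ↔ 1/4 = 1
(x_1 ↔ x_3) → x_3 = 1 → 1/4 = 1/4
¬((x_1 ↔ x_3) → x_3) = ¬1/4 = 3/4
(¬¬x_1 → ¬¬(x_1 ↔ x_3)) ↔ ¬((x_1 ↔ x_3) → x_3) = 1 ↔ 3/4 = 3/4

3/4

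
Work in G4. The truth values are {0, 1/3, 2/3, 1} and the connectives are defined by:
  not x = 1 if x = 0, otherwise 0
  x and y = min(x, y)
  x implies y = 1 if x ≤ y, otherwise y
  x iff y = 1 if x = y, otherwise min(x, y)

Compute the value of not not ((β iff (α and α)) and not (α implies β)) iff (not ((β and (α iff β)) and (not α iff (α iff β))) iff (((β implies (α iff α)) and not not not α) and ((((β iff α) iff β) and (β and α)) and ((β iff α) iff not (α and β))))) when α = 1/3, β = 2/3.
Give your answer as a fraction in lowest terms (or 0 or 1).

α and α = 1/3 and 1/3 = 1/3
β iff (α and α) = 2/3 iff 1/3 = 1/3
α implies β = 1/3 implies 2/3 = 1
not (α implies β) = not 1 = 0
(β iff (α and α)) and not (α implies β) = 1/3 and 0 = 0
not ((β iff (α and α)) and not (α implies β)) = not 0 = 1
not not ((β iff (α and α)) and not (α implies β)) = not 1 = 0
α iff β = 1/3 iff 2/3 = 1/3
β and (α iff β) = 2/3 and 1/3 = 1/3
not α = not 1/3 = 0
α iff β = 1/3 iff 2/3 = 1/3
not α iff (α iff β) = 0 iff 1/3 = 0
(β and (α iff β)) and (not α iff (α iff β)) = 1/3 and 0 = 0
not ((β and (α iff β)) and (not α iff (α iff β))) = not 0 = 1
α iff α = 1/3 iff 1/3 = 1
β implies (α iff α) = 2/3 implies 1 = 1
not α = not 1/3 = 0
not not α = not 0 = 1
not not not α = not 1 = 0
(β implies (α iff α)) and not not not α = 1 and 0 = 0
β iff α = 2/3 iff 1/3 = 1/3
(β iff α) iff β = 1/3 iff 2/3 = 1/3
β and α = 2/3 and 1/3 = 1/3
((β iff α) iff β) and (β and α) = 1/3 and 1/3 = 1/3
β iff α = 2/3 iff 1/3 = 1/3
α and β = 1/3 and 2/3 = 1/3
not (α and β) = not 1/3 = 0
(β iff α) iff not (α and β) = 1/3 iff 0 = 0
(((β iff α) iff β) and (β and α)) and ((β iff α) iff not (α and β)) = 1/3 and 0 = 0
((β implies (α iff α)) and not not not α) and ((((β iff α) iff β) and (β and α)) and ((β iff α) iff not (α and β))) = 0 and 0 = 0
not ((β and (α iff β)) and (not α iff (α iff β))) iff (((β implies (α iff α)) and not not not α) and ((((β iff α) iff β) and (β and α)) and ((β iff α) iff not (α and β)))) = 1 iff 0 = 0
not not ((β iff (α and α)) and not (α implies β)) iff (not ((β and (α iff β)) and (not α iff (α iff β))) iff (((β implies (α iff α)) and not not not α) and ((((β iff α) iff β) and (β and α)) and ((β iff α) iff not (α and β))))) = 0 iff 0 = 1

1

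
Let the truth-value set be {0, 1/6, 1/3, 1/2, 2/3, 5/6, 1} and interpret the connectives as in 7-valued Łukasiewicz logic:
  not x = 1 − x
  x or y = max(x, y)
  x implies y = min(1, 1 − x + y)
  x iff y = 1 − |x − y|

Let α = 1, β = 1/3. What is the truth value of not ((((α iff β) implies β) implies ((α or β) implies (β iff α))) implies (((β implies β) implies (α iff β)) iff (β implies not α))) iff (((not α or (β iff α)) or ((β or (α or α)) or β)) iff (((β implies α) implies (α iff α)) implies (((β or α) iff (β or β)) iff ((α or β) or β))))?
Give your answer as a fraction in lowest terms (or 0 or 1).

α iff β = 1 iff 1/3 = 1/3
(α iff β) implies β = 1/3 implies 1/3 = 1
α or β = 1 or 1/3 = 1
β iff α = 1/3 iff 1 = 1/3
(α or β) implies (β iff α) = 1 implies 1/3 = 1/3
((α iff β) implies β) implies ((α or β) implies (β iff α)) = 1 implies 1/3 = 1/3
β implies β = 1/3 implies 1/3 = 1
α iff β = 1 iff 1/3 = 1/3
(β implies β) implies (α iff β) = 1 implies 1/3 = 1/3
not α = not 1 = 0
β implies not α = 1/3 implies 0 = 2/3
((β implies β) implies (α iff β)) iff (β implies not α) = 1/3 iff 2/3 = 2/3
(((α iff β) implies β) implies ((α or β) implies (β iff α))) implies (((β implies β) implies (α iff β)) iff (β implies not α)) = 1/3 implies 2/3 = 1
not ((((α iff β) implies β) implies ((α or β) implies (β iff α))) implies (((β implies β) implies (α iff β)) iff (β implies not α))) = not 1 = 0
not α = not 1 = 0
β iff α = 1/3 iff 1 = 1/3
not α or (β iff α) = 0 or 1/3 = 1/3
α or α = 1 or 1 = 1
β or (α or α) = 1/3 or 1 = 1
(β or (α or α)) or β = 1 or 1/3 = 1
(not α or (β iff α)) or ((β or (α or α)) or β) = 1/3 or 1 = 1
β implies α = 1/3 implies 1 = 1
α iff α = 1 iff 1 = 1
(β implies α) implies (α iff α) = 1 implies 1 = 1
β or α = 1/3 or 1 = 1
β or β = 1/3 or 1/3 = 1/3
(β or α) iff (β or β) = 1 iff 1/3 = 1/3
α or β = 1 or 1/3 = 1
(α or β) or β = 1 or 1/3 = 1
((β or α) iff (β or β)) iff ((α or β) or β) = 1/3 iff 1 = 1/3
((β implies α) implies (α iff α)) implies (((β or α) iff (β or β)) iff ((α or β) or β)) = 1 implies 1/3 = 1/3
((not α or (β iff α)) or ((β or (α or α)) or β)) iff (((β implies α) implies (α iff α)) implies (((β or α) iff (β or β)) iff ((α or β) or β))) = 1 iff 1/3 = 1/3
not ((((α iff β) implies β) implies ((α or β) implies (β iff α))) implies (((β implies β) implies (α iff β)) iff (β implies not α))) iff (((not α or (β iff α)) or ((β or (α or α)) or β)) iff (((β implies α) implies (α iff α)) implies (((β or α) iff (β or β)) iff ((α or β) or β)))) = 0 iff 1/3 = 2/3

2/3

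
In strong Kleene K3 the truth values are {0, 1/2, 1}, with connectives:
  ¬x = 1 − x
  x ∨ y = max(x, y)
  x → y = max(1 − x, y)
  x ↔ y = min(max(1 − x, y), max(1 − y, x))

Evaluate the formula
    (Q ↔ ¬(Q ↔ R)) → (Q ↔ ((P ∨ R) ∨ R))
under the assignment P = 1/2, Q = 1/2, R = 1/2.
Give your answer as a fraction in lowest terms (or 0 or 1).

Q ↔ R = 1/2 ↔ 1/2 = 1/2
¬(Q ↔ R) = ¬1/2 = 1/2
Q ↔ ¬(Q ↔ R) = 1/2 ↔ 1/2 = 1/2
P ∨ R = 1/2 ∨ 1/2 = 1/2
(P ∨ R) ∨ R = 1/2 ∨ 1/2 = 1/2
Q ↔ ((P ∨ R) ∨ R) = 1/2 ↔ 1/2 = 1/2
(Q ↔ ¬(Q ↔ R)) → (Q ↔ ((P ∨ R) ∨ R)) = 1/2 → 1/2 = 1/2

1/2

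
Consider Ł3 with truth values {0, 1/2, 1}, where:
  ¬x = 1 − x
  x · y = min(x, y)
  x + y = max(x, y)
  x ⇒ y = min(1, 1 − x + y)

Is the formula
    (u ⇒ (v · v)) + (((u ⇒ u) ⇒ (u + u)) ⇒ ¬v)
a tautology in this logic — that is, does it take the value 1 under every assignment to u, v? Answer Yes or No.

No

Counterexample: take u = 1, v = 1/2.
v · v = 1/2 · 1/2 = 1/2
u ⇒ (v · v) = 1 ⇒ 1/2 = 1/2
u ⇒ u = 1 ⇒ 1 = 1
u + u = 1 + 1 = 1
(u ⇒ u) ⇒ (u + u) = 1 ⇒ 1 = 1
¬v = ¬1/2 = 1/2
((u ⇒ u) ⇒ (u + u)) ⇒ ¬v = 1 ⇒ 1/2 = 1/2
(u ⇒ (v · v)) + (((u ⇒ u) ⇒ (u + u)) ⇒ ¬v) = 1/2 + 1/2 = 1/2
This gives 1/2 ≠ 1.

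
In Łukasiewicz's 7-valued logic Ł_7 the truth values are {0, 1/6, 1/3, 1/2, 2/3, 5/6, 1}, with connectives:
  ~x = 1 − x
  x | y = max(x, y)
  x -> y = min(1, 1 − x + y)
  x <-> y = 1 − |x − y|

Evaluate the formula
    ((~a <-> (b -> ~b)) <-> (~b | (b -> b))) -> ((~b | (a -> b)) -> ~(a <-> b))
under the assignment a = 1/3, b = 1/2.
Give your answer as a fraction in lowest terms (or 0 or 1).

1/2

~a = ~1/3 = 2/3
~b = ~1/2 = 1/2
b -> ~b = 1/2 -> 1/2 = 1
~a <-> (b -> ~b) = 2/3 <-> 1 = 2/3
~b = ~1/2 = 1/2
b -> b = 1/2 -> 1/2 = 1
~b | (b -> b) = 1/2 | 1 = 1
(~a <-> (b -> ~b)) <-> (~b | (b -> b)) = 2/3 <-> 1 = 2/3
~b = ~1/2 = 1/2
a -> b = 1/3 -> 1/2 = 1
~b | (a -> b) = 1/2 | 1 = 1
a <-> b = 1/3 <-> 1/2 = 5/6
~(a <-> b) = ~5/6 = 1/6
(~b | (a -> b)) -> ~(a <-> b) = 1 -> 1/6 = 1/6
((~a <-> (b -> ~b)) <-> (~b | (b -> b))) -> ((~b | (a -> b)) -> ~(a <-> b)) = 2/3 -> 1/6 = 1/2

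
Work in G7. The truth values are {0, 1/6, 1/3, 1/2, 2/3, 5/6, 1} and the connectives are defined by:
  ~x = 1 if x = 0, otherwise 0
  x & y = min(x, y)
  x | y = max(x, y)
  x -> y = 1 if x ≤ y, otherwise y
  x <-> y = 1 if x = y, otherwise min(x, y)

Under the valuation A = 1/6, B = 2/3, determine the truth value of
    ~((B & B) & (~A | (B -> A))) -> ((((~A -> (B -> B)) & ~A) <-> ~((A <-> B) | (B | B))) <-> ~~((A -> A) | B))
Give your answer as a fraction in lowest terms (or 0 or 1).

B & B = 2/3 & 2/3 = 2/3
~A = ~1/6 = 0
B -> A = 2/3 -> 1/6 = 1/6
~A | (B -> A) = 0 | 1/6 = 1/6
(B & B) & (~A | (B -> A)) = 2/3 & 1/6 = 1/6
~((B & B) & (~A | (B -> A))) = ~1/6 = 0
~A = ~1/6 = 0
B -> B = 2/3 -> 2/3 = 1
~A -> (B -> B) = 0 -> 1 = 1
~A = ~1/6 = 0
(~A -> (B -> B)) & ~A = 1 & 0 = 0
A <-> B = 1/6 <-> 2/3 = 1/6
B | B = 2/3 | 2/3 = 2/3
(A <-> B) | (B | B) = 1/6 | 2/3 = 2/3
~((A <-> B) | (B | B)) = ~2/3 = 0
((~A -> (B -> B)) & ~A) <-> ~((A <-> B) | (B | B)) = 0 <-> 0 = 1
A -> A = 1/6 -> 1/6 = 1
(A -> A) | B = 1 | 2/3 = 1
~((A -> A) | B) = ~1 = 0
~~((A -> A) | B) = ~0 = 1
(((~A -> (B -> B)) & ~A) <-> ~((A <-> B) | (B | B))) <-> ~~((A -> A) | B) = 1 <-> 1 = 1
~((B & B) & (~A | (B -> A))) -> ((((~A -> (B -> B)) & ~A) <-> ~((A <-> B) | (B | B))) <-> ~~((A -> A) | B)) = 0 -> 1 = 1

1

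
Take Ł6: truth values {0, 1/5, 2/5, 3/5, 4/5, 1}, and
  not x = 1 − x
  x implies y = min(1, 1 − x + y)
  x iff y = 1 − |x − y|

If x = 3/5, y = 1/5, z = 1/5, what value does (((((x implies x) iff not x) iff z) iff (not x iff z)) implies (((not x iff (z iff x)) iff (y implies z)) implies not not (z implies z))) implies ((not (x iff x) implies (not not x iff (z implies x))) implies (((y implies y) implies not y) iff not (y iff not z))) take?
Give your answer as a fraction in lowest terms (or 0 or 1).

x implies x = 3/5 implies 3/5 = 1
not x = not 3/5 = 2/5
(x implies x) iff not x = 1 iff 2/5 = 2/5
((x implies x) iff not x) iff z = 2/5 iff 1/5 = 4/5
not x = not 3/5 = 2/5
not x iff z = 2/5 iff 1/5 = 4/5
(((x implies x) iff not x) iff z) iff (not x iff z) = 4/5 iff 4/5 = 1
not x = not 3/5 = 2/5
z iff x = 1/5 iff 3/5 = 3/5
not x iff (z iff x) = 2/5 iff 3/5 = 4/5
y implies z = 1/5 implies 1/5 = 1
(not x iff (z iff x)) iff (y implies z) = 4/5 iff 1 = 4/5
z implies z = 1/5 implies 1/5 = 1
not (z implies z) = not 1 = 0
not not (z implies z) = not 0 = 1
((not x iff (z iff x)) iff (y implies z)) implies not not (z implies z) = 4/5 implies 1 = 1
((((x implies x) iff not x) iff z) iff (not x iff z)) implies (((not x iff (z iff x)) iff (y implies z)) implies not not (z implies z)) = 1 implies 1 = 1
x iff x = 3/5 iff 3/5 = 1
not (x iff x) = not 1 = 0
not x = not 3/5 = 2/5
not not x = not 2/5 = 3/5
z implies x = 1/5 implies 3/5 = 1
not not x iff (z implies x) = 3/5 iff 1 = 3/5
not (x iff x) implies (not not x iff (z implies x)) = 0 implies 3/5 = 1
y implies y = 1/5 implies 1/5 = 1
not y = not 1/5 = 4/5
(y implies y) implies not y = 1 implies 4/5 = 4/5
not z = not 1/5 = 4/5
y iff not z = 1/5 iff 4/5 = 2/5
not (y iff not z) = not 2/5 = 3/5
((y implies y) implies not y) iff not (y iff not z) = 4/5 iff 3/5 = 4/5
(not (x iff x) implies (not not x iff (z implies x))) implies (((y implies y) implies not y) iff not (y iff not z)) = 1 implies 4/5 = 4/5
(((((x implies x) iff not x) iff z) iff (not x iff z)) implies (((not x iff (z iff x)) iff (y implies z)) implies not not (z implies z))) implies ((not (x iff x) implies (not not x iff (z implies x))) implies (((y implies y) implies not y) iff not (y iff not z))) = 1 implies 4/5 = 4/5

4/5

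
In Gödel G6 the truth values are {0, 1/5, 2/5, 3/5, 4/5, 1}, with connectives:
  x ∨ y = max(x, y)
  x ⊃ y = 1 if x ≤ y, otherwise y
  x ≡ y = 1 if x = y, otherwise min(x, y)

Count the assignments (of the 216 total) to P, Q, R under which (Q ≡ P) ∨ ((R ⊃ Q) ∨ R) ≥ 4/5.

value 1: 166 assignments (counts)
value 4/5: 20 assignments (counts)
value 3/5: 15 assignments
value 2/5: 10 assignments
value 1/5: 5 assignments
So 186 of the 216 assignments meet the threshold.

186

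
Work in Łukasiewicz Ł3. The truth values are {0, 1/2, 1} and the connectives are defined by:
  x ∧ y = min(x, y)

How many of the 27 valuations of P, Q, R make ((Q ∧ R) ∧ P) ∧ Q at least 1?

value 1: 1 assignment (counts)
value 1/2: 7 assignments
value 0: 19 assignments
So 1 of the 27 assignments meets the threshold.

1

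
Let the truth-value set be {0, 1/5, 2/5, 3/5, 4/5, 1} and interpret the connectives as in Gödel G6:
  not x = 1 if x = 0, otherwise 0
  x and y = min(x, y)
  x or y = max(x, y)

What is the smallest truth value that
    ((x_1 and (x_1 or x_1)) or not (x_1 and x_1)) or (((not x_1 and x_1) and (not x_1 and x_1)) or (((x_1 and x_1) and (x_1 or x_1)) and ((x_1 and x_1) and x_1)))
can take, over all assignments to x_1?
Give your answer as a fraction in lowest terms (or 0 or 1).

1/5

Take x_1 = 1/5:
x_1 or x_1 = 1/5 or 1/5 = 1/5
x_1 and (x_1 or x_1) = 1/5 and 1/5 = 1/5
x_1 and x_1 = 1/5 and 1/5 = 1/5
not (x_1 and x_1) = not 1/5 = 0
(x_1 and (x_1 or x_1)) or not (x_1 and x_1) = 1/5 or 0 = 1/5
not x_1 = not 1/5 = 0
not x_1 and x_1 = 0 and 1/5 = 0
not x_1 = not 1/5 = 0
not x_1 and x_1 = 0 and 1/5 = 0
(not x_1 and x_1) and (not x_1 and x_1) = 0 and 0 = 0
x_1 and x_1 = 1/5 and 1/5 = 1/5
x_1 or x_1 = 1/5 or 1/5 = 1/5
(x_1 and x_1) and (x_1 or x_1) = 1/5 and 1/5 = 1/5
x_1 and x_1 = 1/5 and 1/5 = 1/5
(x_1 and x_1) and x_1 = 1/5 and 1/5 = 1/5
((x_1 and x_1) and (x_1 or x_1)) and ((x_1 and x_1) and x_1) = 1/5 and 1/5 = 1/5
((not x_1 and x_1) and (not x_1 and x_1)) or (((x_1 and x_1) and (x_1 or x_1)) and ((x_1 and x_1) and x_1)) = 0 or 1/5 = 1/5
((x_1 and (x_1 or x_1)) or not (x_1 and x_1)) or (((not x_1 and x_1) and (not x_1 and x_1)) or (((x_1 and x_1) and (x_1 or x_1)) and ((x_1 and x_1) and x_1))) = 1/5 or 1/5 = 1/5
No assignment yields a value below 1/5, so this is the minimum.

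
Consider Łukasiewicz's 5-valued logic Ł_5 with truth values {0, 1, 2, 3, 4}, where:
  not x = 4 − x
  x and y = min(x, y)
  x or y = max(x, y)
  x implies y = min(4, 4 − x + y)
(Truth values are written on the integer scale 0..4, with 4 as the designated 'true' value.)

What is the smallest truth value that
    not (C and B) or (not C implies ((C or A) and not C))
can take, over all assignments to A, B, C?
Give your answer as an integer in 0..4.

3

Take A = 0, B = 1, C = 1:
C and B = 1 and 1 = 1
not (C and B) = not 1 = 3
not C = not 1 = 3
C or A = 1 or 0 = 1
not C = not 1 = 3
(C or A) and not C = 1 and 3 = 1
not C implies ((C or A) and not C) = 3 implies 1 = 2
not (C and B) or (not C implies ((C or A) and not C)) = 3 or 2 = 3
No assignment yields a value below 3, so this is the minimum.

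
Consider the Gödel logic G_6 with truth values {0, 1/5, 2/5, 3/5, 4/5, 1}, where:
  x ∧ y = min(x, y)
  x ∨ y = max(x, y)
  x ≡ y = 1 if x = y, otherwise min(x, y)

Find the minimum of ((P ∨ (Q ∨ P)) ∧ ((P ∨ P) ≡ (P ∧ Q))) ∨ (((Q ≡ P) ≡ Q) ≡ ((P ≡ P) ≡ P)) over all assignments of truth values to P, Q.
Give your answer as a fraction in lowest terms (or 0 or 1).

1/5

Take P = 1/5, Q = 0:
Q ∨ P = 0 ∨ 1/5 = 1/5
P ∨ (Q ∨ P) = 1/5 ∨ 1/5 = 1/5
P ∨ P = 1/5 ∨ 1/5 = 1/5
P ∧ Q = 1/5 ∧ 0 = 0
(P ∨ P) ≡ (P ∧ Q) = 1/5 ≡ 0 = 0
(P ∨ (Q ∨ P)) ∧ ((P ∨ P) ≡ (P ∧ Q)) = 1/5 ∧ 0 = 0
Q ≡ P = 0 ≡ 1/5 = 0
(Q ≡ P) ≡ Q = 0 ≡ 0 = 1
P ≡ P = 1/5 ≡ 1/5 = 1
(P ≡ P) ≡ P = 1 ≡ 1/5 = 1/5
((Q ≡ P) ≡ Q) ≡ ((P ≡ P) ≡ P) = 1 ≡ 1/5 = 1/5
((P ∨ (Q ∨ P)) ∧ ((P ∨ P) ≡ (P ∧ Q))) ∨ (((Q ≡ P) ≡ Q) ≡ ((P ≡ P) ≡ P)) = 0 ∨ 1/5 = 1/5
No assignment yields a value below 1/5, so this is the minimum.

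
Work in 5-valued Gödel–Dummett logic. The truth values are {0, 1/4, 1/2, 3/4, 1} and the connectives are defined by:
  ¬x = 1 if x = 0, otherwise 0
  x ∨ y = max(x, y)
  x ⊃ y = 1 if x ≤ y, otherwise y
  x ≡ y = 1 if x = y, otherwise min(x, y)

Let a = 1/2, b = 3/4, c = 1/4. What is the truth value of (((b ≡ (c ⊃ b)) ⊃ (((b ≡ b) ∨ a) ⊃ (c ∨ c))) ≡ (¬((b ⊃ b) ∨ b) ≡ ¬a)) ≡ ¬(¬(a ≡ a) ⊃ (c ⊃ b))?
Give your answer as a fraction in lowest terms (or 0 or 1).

c ⊃ b = 1/4 ⊃ 3/4 = 1
b ≡ (c ⊃ b) = 3/4 ≡ 1 = 3/4
b ≡ b = 3/4 ≡ 3/4 = 1
(b ≡ b) ∨ a = 1 ∨ 1/2 = 1
c ∨ c = 1/4 ∨ 1/4 = 1/4
((b ≡ b) ∨ a) ⊃ (c ∨ c) = 1 ⊃ 1/4 = 1/4
(b ≡ (c ⊃ b)) ⊃ (((b ≡ b) ∨ a) ⊃ (c ∨ c)) = 3/4 ⊃ 1/4 = 1/4
b ⊃ b = 3/4 ⊃ 3/4 = 1
(b ⊃ b) ∨ b = 1 ∨ 3/4 = 1
¬((b ⊃ b) ∨ b) = ¬1 = 0
¬a = ¬1/2 = 0
¬((b ⊃ b) ∨ b) ≡ ¬a = 0 ≡ 0 = 1
((b ≡ (c ⊃ b)) ⊃ (((b ≡ b) ∨ a) ⊃ (c ∨ c))) ≡ (¬((b ⊃ b) ∨ b) ≡ ¬a) = 1/4 ≡ 1 = 1/4
a ≡ a = 1/2 ≡ 1/2 = 1
¬(a ≡ a) = ¬1 = 0
c ⊃ b = 1/4 ⊃ 3/4 = 1
¬(a ≡ a) ⊃ (c ⊃ b) = 0 ⊃ 1 = 1
¬(¬(a ≡ a) ⊃ (c ⊃ b)) = ¬1 = 0
(((b ≡ (c ⊃ b)) ⊃ (((b ≡ b) ∨ a) ⊃ (c ∨ c))) ≡ (¬((b ⊃ b) ∨ b) ≡ ¬a)) ≡ ¬(¬(a ≡ a) ⊃ (c ⊃ b)) = 1/4 ≡ 0 = 0

0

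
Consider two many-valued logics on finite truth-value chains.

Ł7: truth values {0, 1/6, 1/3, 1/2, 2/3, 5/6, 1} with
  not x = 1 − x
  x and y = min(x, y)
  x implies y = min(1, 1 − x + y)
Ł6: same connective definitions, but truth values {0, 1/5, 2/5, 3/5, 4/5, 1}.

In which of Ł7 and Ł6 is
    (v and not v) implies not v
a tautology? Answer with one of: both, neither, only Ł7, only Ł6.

both

In Ł7: every assignment gives 1 — tautology.
In Ł6: every assignment gives 1 — tautology.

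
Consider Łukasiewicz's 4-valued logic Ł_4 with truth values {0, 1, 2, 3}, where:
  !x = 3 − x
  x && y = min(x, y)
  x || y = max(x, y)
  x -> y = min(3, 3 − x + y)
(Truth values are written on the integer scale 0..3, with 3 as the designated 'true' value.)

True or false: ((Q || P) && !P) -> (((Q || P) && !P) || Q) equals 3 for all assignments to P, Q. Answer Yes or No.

P = 0, Q = 0 ↦ 3
P = 0, Q = 1 ↦ 3
P = 0, Q = 2 ↦ 3
P = 0, Q = 3 ↦ 3
P = 1, Q = 0 ↦ 3
P = 1, Q = 1 ↦ 3
P = 1, Q = 2 ↦ 3
P = 1, Q = 3 ↦ 3
P = 2, Q = 0 ↦ 3
P = 2, Q = 1 ↦ 3
P = 2, Q = 2 ↦ 3
P = 2, Q = 3 ↦ 3
P = 3, Q = 0 ↦ 3
P = 3, Q = 1 ↦ 3
P = 3, Q = 2 ↦ 3
P = 3, Q = 3 ↦ 3
Every assignment gives a value ≥ 3.

Yes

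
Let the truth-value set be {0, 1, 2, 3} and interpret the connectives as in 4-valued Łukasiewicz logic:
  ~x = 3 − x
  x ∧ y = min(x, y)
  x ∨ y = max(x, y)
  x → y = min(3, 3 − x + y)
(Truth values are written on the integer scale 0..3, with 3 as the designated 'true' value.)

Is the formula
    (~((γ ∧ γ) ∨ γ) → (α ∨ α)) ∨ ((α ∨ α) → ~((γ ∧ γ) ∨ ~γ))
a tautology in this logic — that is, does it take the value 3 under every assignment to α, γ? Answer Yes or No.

No

Counterexample: take α = 1, γ = 0.
γ ∧ γ = 0 ∧ 0 = 0
(γ ∧ γ) ∨ γ = 0 ∨ 0 = 0
~((γ ∧ γ) ∨ γ) = ~0 = 3
α ∨ α = 1 ∨ 1 = 1
~((γ ∧ γ) ∨ γ) → (α ∨ α) = 3 → 1 = 1
α ∨ α = 1 ∨ 1 = 1
γ ∧ γ = 0 ∧ 0 = 0
~γ = ~0 = 3
(γ ∧ γ) ∨ ~γ = 0 ∨ 3 = 3
~((γ ∧ γ) ∨ ~γ) = ~3 = 0
(α ∨ α) → ~((γ ∧ γ) ∨ ~γ) = 1 → 0 = 2
(~((γ ∧ γ) ∨ γ) → (α ∨ α)) ∨ ((α ∨ α) → ~((γ ∧ γ) ∨ ~γ)) = 1 ∨ 2 = 2
This gives 2 ≠ 3.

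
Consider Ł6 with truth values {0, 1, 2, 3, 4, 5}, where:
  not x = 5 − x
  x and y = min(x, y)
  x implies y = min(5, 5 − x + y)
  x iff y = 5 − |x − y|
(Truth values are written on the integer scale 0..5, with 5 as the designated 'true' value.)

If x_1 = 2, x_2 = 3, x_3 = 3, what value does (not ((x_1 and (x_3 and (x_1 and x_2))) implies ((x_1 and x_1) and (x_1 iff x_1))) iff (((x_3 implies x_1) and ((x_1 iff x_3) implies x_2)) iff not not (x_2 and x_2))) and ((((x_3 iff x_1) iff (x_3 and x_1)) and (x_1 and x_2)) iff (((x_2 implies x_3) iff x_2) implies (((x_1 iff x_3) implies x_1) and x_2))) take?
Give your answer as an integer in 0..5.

x_1 and x_2 = 2 and 3 = 2
x_3 and (x_1 and x_2) = 3 and 2 = 2
x_1 and (x_3 and (x_1 and x_2)) = 2 and 2 = 2
x_1 and x_1 = 2 and 2 = 2
x_1 iff x_1 = 2 iff 2 = 5
(x_1 and x_1) and (x_1 iff x_1) = 2 and 5 = 2
(x_1 and (x_3 and (x_1 and x_2))) implies ((x_1 and x_1) and (x_1 iff x_1)) = 2 implies 2 = 5
not ((x_1 and (x_3 and (x_1 and x_2))) implies ((x_1 and x_1) and (x_1 iff x_1))) = not 5 = 0
x_3 implies x_1 = 3 implies 2 = 4
x_1 iff x_3 = 2 iff 3 = 4
(x_1 iff x_3) implies x_2 = 4 implies 3 = 4
(x_3 implies x_1) and ((x_1 iff x_3) implies x_2) = 4 and 4 = 4
x_2 and x_2 = 3 and 3 = 3
not (x_2 and x_2) = not 3 = 2
not not (x_2 and x_2) = not 2 = 3
((x_3 implies x_1) and ((x_1 iff x_3) implies x_2)) iff not not (x_2 and x_2) = 4 iff 3 = 4
not ((x_1 and (x_3 and (x_1 and x_2))) implies ((x_1 and x_1) and (x_1 iff x_1))) iff (((x_3 implies x_1) and ((x_1 iff x_3) implies x_2)) iff not not (x_2 and x_2)) = 0 iff 4 = 1
x_3 iff x_1 = 3 iff 2 = 4
x_3 and x_1 = 3 and 2 = 2
(x_3 iff x_1) iff (x_3 and x_1) = 4 iff 2 = 3
x_1 and x_2 = 2 and 3 = 2
((x_3 iff x_1) iff (x_3 and x_1)) and (x_1 and x_2) = 3 and 2 = 2
x_2 implies x_3 = 3 implies 3 = 5
(x_2 implies x_3) iff x_2 = 5 iff 3 = 3
x_1 iff x_3 = 2 iff 3 = 4
(x_1 iff x_3) implies x_1 = 4 implies 2 = 3
((x_1 iff x_3) implies x_1) and x_2 = 3 and 3 = 3
((x_2 implies x_3) iff x_2) implies (((x_1 iff x_3) implies x_1) and x_2) = 3 implies 3 = 5
(((x_3 iff x_1) iff (x_3 and x_1)) and (x_1 and x_2)) iff (((x_2 implies x_3) iff x_2) implies (((x_1 iff x_3) implies x_1) and x_2)) = 2 iff 5 = 2
(not ((x_1 and (x_3 and (x_1 and x_2))) implies ((x_1 and x_1) and (x_1 iff x_1))) iff (((x_3 implies x_1) and ((x_1 iff x_3) implies x_2)) iff not not (x_2 and x_2))) and ((((x_3 iff x_1) iff (x_3 and x_1)) and (x_1 and x_2)) iff (((x_2 implies x_3) iff x_2) implies (((x_1 iff x_3) implies x_1) and x_2))) = 1 and 2 = 1

1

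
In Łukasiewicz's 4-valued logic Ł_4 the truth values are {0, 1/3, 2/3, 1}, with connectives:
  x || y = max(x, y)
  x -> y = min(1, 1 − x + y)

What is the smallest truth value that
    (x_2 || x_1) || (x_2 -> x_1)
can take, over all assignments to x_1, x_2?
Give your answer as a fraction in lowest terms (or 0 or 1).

2/3

Take x_1 = 0, x_2 = 1/3:
x_2 || x_1 = 1/3 || 0 = 1/3
x_2 -> x_1 = 1/3 -> 0 = 2/3
(x_2 || x_1) || (x_2 -> x_1) = 1/3 || 2/3 = 2/3
No assignment yields a value below 2/3, so this is the minimum.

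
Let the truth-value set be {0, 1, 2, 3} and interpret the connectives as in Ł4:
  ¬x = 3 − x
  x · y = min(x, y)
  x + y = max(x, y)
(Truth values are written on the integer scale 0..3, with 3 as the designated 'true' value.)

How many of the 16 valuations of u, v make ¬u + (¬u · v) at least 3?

u = 0, v = 0 ↦ 3  ≥
u = 0, v = 1 ↦ 3  ≥
u = 0, v = 2 ↦ 3  ≥
u = 0, v = 3 ↦ 3  ≥
u = 1, v = 0 ↦ 2  <
u = 1, v = 1 ↦ 2  <
u = 1, v = 2 ↦ 2  <
u = 1, v = 3 ↦ 2  <
u = 2, v = 0 ↦ 1  <
u = 2, v = 1 ↦ 1  <
u = 2, v = 2 ↦ 1  <
u = 2, v = 3 ↦ 1  <
u = 3, v = 0 ↦ 0  <
u = 3, v = 1 ↦ 0  <
u = 3, v = 2 ↦ 0  <
u = 3, v = 3 ↦ 0  <
So 4 of the 16 assignments meet the threshold.

4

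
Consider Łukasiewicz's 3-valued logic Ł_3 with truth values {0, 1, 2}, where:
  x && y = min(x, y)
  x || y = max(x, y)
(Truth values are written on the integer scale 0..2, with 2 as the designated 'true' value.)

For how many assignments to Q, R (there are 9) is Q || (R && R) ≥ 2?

Q = 0, R = 0 ↦ 0  <
Q = 0, R = 1 ↦ 1  <
Q = 0, R = 2 ↦ 2  ≥
Q = 1, R = 0 ↦ 1  <
Q = 1, R = 1 ↦ 1  <
Q = 1, R = 2 ↦ 2  ≥
Q = 2, R = 0 ↦ 2  ≥
Q = 2, R = 1 ↦ 2  ≥
Q = 2, R = 2 ↦ 2  ≥
So 5 of the 9 assignments meet the threshold.

5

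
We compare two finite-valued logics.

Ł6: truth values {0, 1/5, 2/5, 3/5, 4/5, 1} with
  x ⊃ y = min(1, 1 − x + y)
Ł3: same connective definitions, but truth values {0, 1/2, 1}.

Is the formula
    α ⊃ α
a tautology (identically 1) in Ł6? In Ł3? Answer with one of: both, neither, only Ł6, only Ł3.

In Ł6: every assignment gives 1 — tautology.
In Ł3: every assignment gives 1 — tautology.

both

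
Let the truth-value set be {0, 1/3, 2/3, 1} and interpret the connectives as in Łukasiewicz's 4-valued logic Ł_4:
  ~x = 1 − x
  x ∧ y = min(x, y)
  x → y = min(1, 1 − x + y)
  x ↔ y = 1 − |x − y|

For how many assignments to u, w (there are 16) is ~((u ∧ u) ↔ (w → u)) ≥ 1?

u = 0, w = 0 ↦ 1  ≥
u = 0, w = 1/3 ↦ 2/3  <
u = 0, w = 2/3 ↦ 1/3  <
u = 0, w = 1 ↦ 0  <
u = 1/3, w = 0 ↦ 2/3  <
u = 1/3, w = 1/3 ↦ 2/3  <
u = 1/3, w = 2/3 ↦ 1/3  <
u = 1/3, w = 1 ↦ 0  <
u = 2/3, w = 0 ↦ 1/3  <
u = 2/3, w = 1/3 ↦ 1/3  <
u = 2/3, w = 2/3 ↦ 1/3  <
u = 2/3, w = 1 ↦ 0  <
u = 1, w = 0 ↦ 0  <
u = 1, w = 1/3 ↦ 0  <
u = 1, w = 2/3 ↦ 0  <
u = 1, w = 1 ↦ 0  <
So 1 of the 16 assignments meets the threshold.

1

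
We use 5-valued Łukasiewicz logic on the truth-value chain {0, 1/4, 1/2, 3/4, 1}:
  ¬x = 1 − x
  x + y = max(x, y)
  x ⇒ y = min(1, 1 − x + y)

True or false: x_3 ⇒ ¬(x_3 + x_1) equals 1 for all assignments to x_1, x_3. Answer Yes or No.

Counterexample: take x_1 = 0, x_3 = 3/4.
x_3 + x_1 = 3/4 + 0 = 3/4
¬(x_3 + x_1) = ¬3/4 = 1/4
x_3 ⇒ ¬(x_3 + x_1) = 3/4 ⇒ 1/4 = 1/2
This gives 1/2 ≠ 1.

No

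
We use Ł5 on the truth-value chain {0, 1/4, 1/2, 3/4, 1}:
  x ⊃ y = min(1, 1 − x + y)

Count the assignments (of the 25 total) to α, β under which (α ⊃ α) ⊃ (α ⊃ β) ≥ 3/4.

19

value 1: 15 assignments (counts)
value 3/4: 4 assignments (counts)
value 1/2: 3 assignments
value 1/4: 2 assignments
value 0: 1 assignment
So 19 of the 25 assignments meet the threshold.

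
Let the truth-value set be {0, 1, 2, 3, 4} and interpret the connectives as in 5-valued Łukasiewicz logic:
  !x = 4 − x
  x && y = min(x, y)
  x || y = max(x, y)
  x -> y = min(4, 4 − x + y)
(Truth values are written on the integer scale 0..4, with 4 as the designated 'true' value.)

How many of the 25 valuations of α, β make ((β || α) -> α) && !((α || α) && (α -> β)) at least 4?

2

value 4: 2 assignments (counts)
value 3: 6 assignments
value 2: 9 assignments
value 1: 6 assignments
value 0: 2 assignments
So 2 of the 25 assignments meet the threshold.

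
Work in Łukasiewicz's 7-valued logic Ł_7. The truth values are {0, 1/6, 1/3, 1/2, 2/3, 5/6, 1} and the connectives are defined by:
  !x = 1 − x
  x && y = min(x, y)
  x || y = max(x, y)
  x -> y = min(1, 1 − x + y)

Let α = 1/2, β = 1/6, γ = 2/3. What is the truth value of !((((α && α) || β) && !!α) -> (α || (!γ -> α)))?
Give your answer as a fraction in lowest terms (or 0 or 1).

α && α = 1/2 && 1/2 = 1/2
(α && α) || β = 1/2 || 1/6 = 1/2
!α = !1/2 = 1/2
!!α = !1/2 = 1/2
((α && α) || β) && !!α = 1/2 && 1/2 = 1/2
!γ = !2/3 = 1/3
!γ -> α = 1/3 -> 1/2 = 1
α || (!γ -> α) = 1/2 || 1 = 1
(((α && α) || β) && !!α) -> (α || (!γ -> α)) = 1/2 -> 1 = 1
!((((α && α) || β) && !!α) -> (α || (!γ -> α))) = !1 = 0

0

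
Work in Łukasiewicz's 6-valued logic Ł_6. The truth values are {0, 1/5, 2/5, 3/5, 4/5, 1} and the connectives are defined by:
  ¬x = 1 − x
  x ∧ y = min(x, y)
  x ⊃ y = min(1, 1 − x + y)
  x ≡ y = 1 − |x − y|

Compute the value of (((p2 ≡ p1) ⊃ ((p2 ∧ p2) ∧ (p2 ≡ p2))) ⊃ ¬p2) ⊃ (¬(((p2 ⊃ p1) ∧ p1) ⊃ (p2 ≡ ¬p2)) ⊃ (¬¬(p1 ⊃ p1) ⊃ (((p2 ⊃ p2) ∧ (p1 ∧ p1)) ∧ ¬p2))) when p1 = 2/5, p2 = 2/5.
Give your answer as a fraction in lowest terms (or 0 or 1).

p2 ≡ p1 = 2/5 ≡ 2/5 = 1
p2 ∧ p2 = 2/5 ∧ 2/5 = 2/5
p2 ≡ p2 = 2/5 ≡ 2/5 = 1
(p2 ∧ p2) ∧ (p2 ≡ p2) = 2/5 ∧ 1 = 2/5
(p2 ≡ p1) ⊃ ((p2 ∧ p2) ∧ (p2 ≡ p2)) = 1 ⊃ 2/5 = 2/5
¬p2 = ¬2/5 = 3/5
((p2 ≡ p1) ⊃ ((p2 ∧ p2) ∧ (p2 ≡ p2))) ⊃ ¬p2 = 2/5 ⊃ 3/5 = 1
p2 ⊃ p1 = 2/5 ⊃ 2/5 = 1
(p2 ⊃ p1) ∧ p1 = 1 ∧ 2/5 = 2/5
¬p2 = ¬2/5 = 3/5
p2 ≡ ¬p2 = 2/5 ≡ 3/5 = 4/5
((p2 ⊃ p1) ∧ p1) ⊃ (p2 ≡ ¬p2) = 2/5 ⊃ 4/5 = 1
¬(((p2 ⊃ p1) ∧ p1) ⊃ (p2 ≡ ¬p2)) = ¬1 = 0
p1 ⊃ p1 = 2/5 ⊃ 2/5 = 1
¬(p1 ⊃ p1) = ¬1 = 0
¬¬(p1 ⊃ p1) = ¬0 = 1
p2 ⊃ p2 = 2/5 ⊃ 2/5 = 1
p1 ∧ p1 = 2/5 ∧ 2/5 = 2/5
(p2 ⊃ p2) ∧ (p1 ∧ p1) = 1 ∧ 2/5 = 2/5
¬p2 = ¬2/5 = 3/5
((p2 ⊃ p2) ∧ (p1 ∧ p1)) ∧ ¬p2 = 2/5 ∧ 3/5 = 2/5
¬¬(p1 ⊃ p1) ⊃ (((p2 ⊃ p2) ∧ (p1 ∧ p1)) ∧ ¬p2) = 1 ⊃ 2/5 = 2/5
¬(((p2 ⊃ p1) ∧ p1) ⊃ (p2 ≡ ¬p2)) ⊃ (¬¬(p1 ⊃ p1) ⊃ (((p2 ⊃ p2) ∧ (p1 ∧ p1)) ∧ ¬p2)) = 0 ⊃ 2/5 = 1
(((p2 ≡ p1) ⊃ ((p2 ∧ p2) ∧ (p2 ≡ p2))) ⊃ ¬p2) ⊃ (¬(((p2 ⊃ p1) ∧ p1) ⊃ (p2 ≡ ¬p2)) ⊃ (¬¬(p1 ⊃ p1) ⊃ (((p2 ⊃ p2) ∧ (p1 ∧ p1)) ∧ ¬p2))) = 1 ⊃ 1 = 1

1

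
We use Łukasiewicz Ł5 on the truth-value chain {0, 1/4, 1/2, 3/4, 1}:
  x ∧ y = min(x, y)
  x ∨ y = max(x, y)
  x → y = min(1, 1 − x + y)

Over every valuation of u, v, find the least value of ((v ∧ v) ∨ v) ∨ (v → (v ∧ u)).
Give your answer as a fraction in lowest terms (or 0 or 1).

1/2

Take u = 0, v = 1/2:
v ∧ v = 1/2 ∧ 1/2 = 1/2
(v ∧ v) ∨ v = 1/2 ∨ 1/2 = 1/2
v ∧ u = 1/2 ∧ 0 = 0
v → (v ∧ u) = 1/2 → 0 = 1/2
((v ∧ v) ∨ v) ∨ (v → (v ∧ u)) = 1/2 ∨ 1/2 = 1/2
No assignment yields a value below 1/2, so this is the minimum.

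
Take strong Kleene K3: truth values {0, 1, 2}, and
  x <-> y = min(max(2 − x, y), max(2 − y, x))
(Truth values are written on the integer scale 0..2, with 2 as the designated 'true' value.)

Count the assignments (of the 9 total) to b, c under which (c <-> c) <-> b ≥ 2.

b = 0, c = 0 ↦ 0  <
b = 0, c = 1 ↦ 1  <
b = 0, c = 2 ↦ 0  <
b = 1, c = 0 ↦ 1  <
b = 1, c = 1 ↦ 1  <
b = 1, c = 2 ↦ 1  <
b = 2, c = 0 ↦ 2  ≥
b = 2, c = 1 ↦ 1  <
b = 2, c = 2 ↦ 2  ≥
So 2 of the 9 assignments meet the threshold.

2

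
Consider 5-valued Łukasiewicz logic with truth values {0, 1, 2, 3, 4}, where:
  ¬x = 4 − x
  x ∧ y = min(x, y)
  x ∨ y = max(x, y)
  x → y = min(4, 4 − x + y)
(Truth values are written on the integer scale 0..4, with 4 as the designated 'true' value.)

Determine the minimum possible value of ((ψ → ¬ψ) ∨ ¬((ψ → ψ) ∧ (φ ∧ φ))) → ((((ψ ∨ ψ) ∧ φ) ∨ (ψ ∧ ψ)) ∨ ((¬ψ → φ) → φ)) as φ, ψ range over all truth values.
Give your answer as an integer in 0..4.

2

Take φ = 0, ψ = 2:
¬ψ = ¬2 = 2
ψ → ¬ψ = 2 → 2 = 4
ψ → ψ = 2 → 2 = 4
φ ∧ φ = 0 ∧ 0 = 0
(ψ → ψ) ∧ (φ ∧ φ) = 4 ∧ 0 = 0
¬((ψ → ψ) ∧ (φ ∧ φ)) = ¬0 = 4
(ψ → ¬ψ) ∨ ¬((ψ → ψ) ∧ (φ ∧ φ)) = 4 ∨ 4 = 4
ψ ∨ ψ = 2 ∨ 2 = 2
(ψ ∨ ψ) ∧ φ = 2 ∧ 0 = 0
ψ ∧ ψ = 2 ∧ 2 = 2
((ψ ∨ ψ) ∧ φ) ∨ (ψ ∧ ψ) = 0 ∨ 2 = 2
¬ψ = ¬2 = 2
¬ψ → φ = 2 → 0 = 2
(¬ψ → φ) → φ = 2 → 0 = 2
(((ψ ∨ ψ) ∧ φ) ∨ (ψ ∧ ψ)) ∨ ((¬ψ → φ) → φ) = 2 ∨ 2 = 2
((ψ → ¬ψ) ∨ ¬((ψ → ψ) ∧ (φ ∧ φ))) → ((((ψ ∨ ψ) ∧ φ) ∨ (ψ ∧ ψ)) ∨ ((¬ψ → φ) → φ)) = 4 → 2 = 2
No assignment yields a value below 2, so this is the minimum.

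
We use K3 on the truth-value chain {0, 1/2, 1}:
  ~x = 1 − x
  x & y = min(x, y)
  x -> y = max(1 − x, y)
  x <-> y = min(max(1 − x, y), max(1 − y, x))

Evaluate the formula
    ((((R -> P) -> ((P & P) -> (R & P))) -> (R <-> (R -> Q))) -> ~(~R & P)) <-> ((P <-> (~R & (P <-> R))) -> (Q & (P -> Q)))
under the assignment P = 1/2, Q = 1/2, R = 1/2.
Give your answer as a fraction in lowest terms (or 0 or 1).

R -> P = 1/2 -> 1/2 = 1/2
P & P = 1/2 & 1/2 = 1/2
R & P = 1/2 & 1/2 = 1/2
(P & P) -> (R & P) = 1/2 -> 1/2 = 1/2
(R -> P) -> ((P & P) -> (R & P)) = 1/2 -> 1/2 = 1/2
R -> Q = 1/2 -> 1/2 = 1/2
R <-> (R -> Q) = 1/2 <-> 1/2 = 1/2
((R -> P) -> ((P & P) -> (R & P))) -> (R <-> (R -> Q)) = 1/2 -> 1/2 = 1/2
~R = ~1/2 = 1/2
~R & P = 1/2 & 1/2 = 1/2
~(~R & P) = ~1/2 = 1/2
(((R -> P) -> ((P & P) -> (R & P))) -> (R <-> (R -> Q))) -> ~(~R & P) = 1/2 -> 1/2 = 1/2
~R = ~1/2 = 1/2
P <-> R = 1/2 <-> 1/2 = 1/2
~R & (P <-> R) = 1/2 & 1/2 = 1/2
P <-> (~R & (P <-> R)) = 1/2 <-> 1/2 = 1/2
P -> Q = 1/2 -> 1/2 = 1/2
Q & (P -> Q) = 1/2 & 1/2 = 1/2
(P <-> (~R & (P <-> R))) -> (Q & (P -> Q)) = 1/2 -> 1/2 = 1/2
((((R -> P) -> ((P & P) -> (R & P))) -> (R <-> (R -> Q))) -> ~(~R & P)) <-> ((P <-> (~R & (P <-> R))) -> (Q & (P -> Q))) = 1/2 <-> 1/2 = 1/2

1/2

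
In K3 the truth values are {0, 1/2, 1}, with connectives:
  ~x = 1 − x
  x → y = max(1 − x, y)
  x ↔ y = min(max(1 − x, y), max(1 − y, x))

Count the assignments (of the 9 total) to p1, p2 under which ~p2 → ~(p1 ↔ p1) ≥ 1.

3

p1 = 0, p2 = 0 ↦ 0  <
p1 = 0, p2 = 1/2 ↦ 1/2  <
p1 = 0, p2 = 1 ↦ 1  ≥
p1 = 1/2, p2 = 0 ↦ 1/2  <
p1 = 1/2, p2 = 1/2 ↦ 1/2  <
p1 = 1/2, p2 = 1 ↦ 1  ≥
p1 = 1, p2 = 0 ↦ 0  <
p1 = 1, p2 = 1/2 ↦ 1/2  <
p1 = 1, p2 = 1 ↦ 1  ≥
So 3 of the 9 assignments meet the threshold.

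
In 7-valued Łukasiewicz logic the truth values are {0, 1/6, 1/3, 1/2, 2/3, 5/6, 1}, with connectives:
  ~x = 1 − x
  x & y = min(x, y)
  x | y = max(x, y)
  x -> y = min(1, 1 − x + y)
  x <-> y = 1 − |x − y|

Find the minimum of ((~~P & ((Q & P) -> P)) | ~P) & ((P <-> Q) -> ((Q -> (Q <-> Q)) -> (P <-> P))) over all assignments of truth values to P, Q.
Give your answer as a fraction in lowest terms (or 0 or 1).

Take P = 1/2, Q = 0:
~P = ~1/2 = 1/2
~~P = ~1/2 = 1/2
Q & P = 0 & 1/2 = 0
(Q & P) -> P = 0 -> 1/2 = 1
~~P & ((Q & P) -> P) = 1/2 & 1 = 1/2
~P = ~1/2 = 1/2
(~~P & ((Q & P) -> P)) | ~P = 1/2 | 1/2 = 1/2
P <-> Q = 1/2 <-> 0 = 1/2
Q <-> Q = 0 <-> 0 = 1
Q -> (Q <-> Q) = 0 -> 1 = 1
P <-> P = 1/2 <-> 1/2 = 1
(Q -> (Q <-> Q)) -> (P <-> P) = 1 -> 1 = 1
(P <-> Q) -> ((Q -> (Q <-> Q)) -> (P <-> P)) = 1/2 -> 1 = 1
((~~P & ((Q & P) -> P)) | ~P) & ((P <-> Q) -> ((Q -> (Q <-> Q)) -> (P <-> P))) = 1/2 & 1 = 1/2
No assignment yields a value below 1/2, so this is the minimum.

1/2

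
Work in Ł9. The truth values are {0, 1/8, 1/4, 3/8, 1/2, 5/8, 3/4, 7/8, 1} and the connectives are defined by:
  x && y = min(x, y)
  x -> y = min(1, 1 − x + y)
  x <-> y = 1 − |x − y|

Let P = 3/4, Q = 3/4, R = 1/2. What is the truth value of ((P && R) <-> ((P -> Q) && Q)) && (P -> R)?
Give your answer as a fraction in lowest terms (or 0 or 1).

3/4

P && R = 3/4 && 1/2 = 1/2
P -> Q = 3/4 -> 3/4 = 1
(P -> Q) && Q = 1 && 3/4 = 3/4
(P && R) <-> ((P -> Q) && Q) = 1/2 <-> 3/4 = 3/4
P -> R = 3/4 -> 1/2 = 3/4
((P && R) <-> ((P -> Q) && Q)) && (P -> R) = 3/4 && 3/4 = 3/4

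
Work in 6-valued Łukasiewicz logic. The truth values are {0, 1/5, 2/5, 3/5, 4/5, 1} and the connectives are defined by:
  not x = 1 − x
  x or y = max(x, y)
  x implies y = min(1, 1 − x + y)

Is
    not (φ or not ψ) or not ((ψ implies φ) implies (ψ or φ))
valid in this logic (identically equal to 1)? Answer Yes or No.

Counterexample: take φ = 0, ψ = 1/5.
not ψ = not 1/5 = 4/5
φ or not ψ = 0 or 4/5 = 4/5
not (φ or not ψ) = not 4/5 = 1/5
ψ implies φ = 1/5 implies 0 = 4/5
ψ or φ = 1/5 or 0 = 1/5
(ψ implies φ) implies (ψ or φ) = 4/5 implies 1/5 = 2/5
not ((ψ implies φ) implies (ψ or φ)) = not 2/5 = 3/5
not (φ or not ψ) or not ((ψ implies φ) implies (ψ or φ)) = 1/5 or 3/5 = 3/5
This gives 3/5 ≠ 1.

No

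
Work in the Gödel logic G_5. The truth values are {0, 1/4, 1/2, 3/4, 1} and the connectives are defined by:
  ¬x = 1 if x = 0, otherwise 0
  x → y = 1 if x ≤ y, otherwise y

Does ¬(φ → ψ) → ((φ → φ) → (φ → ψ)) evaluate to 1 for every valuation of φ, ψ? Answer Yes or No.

Counterexample: take φ = 1/4, ψ = 0.
φ → ψ = 1/4 → 0 = 0
¬(φ → ψ) = ¬0 = 1
φ → φ = 1/4 → 1/4 = 1
(φ → φ) → (φ → ψ) = 1 → 0 = 0
¬(φ → ψ) → ((φ → φ) → (φ → ψ)) = 1 → 0 = 0
This gives 0 ≠ 1.

No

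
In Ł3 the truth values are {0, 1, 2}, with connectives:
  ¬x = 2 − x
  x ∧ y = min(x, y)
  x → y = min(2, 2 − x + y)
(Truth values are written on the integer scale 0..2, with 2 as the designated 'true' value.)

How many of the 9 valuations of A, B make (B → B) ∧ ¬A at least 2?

A = 0, B = 0 ↦ 2  ≥
A = 0, B = 1 ↦ 2  ≥
A = 0, B = 2 ↦ 2  ≥
A = 1, B = 0 ↦ 1  <
A = 1, B = 1 ↦ 1  <
A = 1, B = 2 ↦ 1  <
A = 2, B = 0 ↦ 0  <
A = 2, B = 1 ↦ 0  <
A = 2, B = 2 ↦ 0  <
So 3 of the 9 assignments meet the threshold.

3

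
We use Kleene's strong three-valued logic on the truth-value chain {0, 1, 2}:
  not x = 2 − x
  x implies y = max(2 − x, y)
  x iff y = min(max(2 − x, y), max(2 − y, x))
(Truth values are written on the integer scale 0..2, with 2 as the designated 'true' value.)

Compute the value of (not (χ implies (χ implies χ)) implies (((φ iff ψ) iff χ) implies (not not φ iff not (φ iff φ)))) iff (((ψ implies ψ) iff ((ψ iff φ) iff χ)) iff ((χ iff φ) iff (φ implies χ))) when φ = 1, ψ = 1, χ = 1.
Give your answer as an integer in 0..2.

χ implies χ = 1 implies 1 = 1
χ implies (χ implies χ) = 1 implies 1 = 1
not (χ implies (χ implies χ)) = not 1 = 1
φ iff ψ = 1 iff 1 = 1
(φ iff ψ) iff χ = 1 iff 1 = 1
not φ = not 1 = 1
not not φ = not 1 = 1
φ iff φ = 1 iff 1 = 1
not (φ iff φ) = not 1 = 1
not not φ iff not (φ iff φ) = 1 iff 1 = 1
((φ iff ψ) iff χ) implies (not not φ iff not (φ iff φ)) = 1 implies 1 = 1
not (χ implies (χ implies χ)) implies (((φ iff ψ) iff χ) implies (not not φ iff not (φ iff φ))) = 1 implies 1 = 1
ψ implies ψ = 1 implies 1 = 1
ψ iff φ = 1 iff 1 = 1
(ψ iff φ) iff χ = 1 iff 1 = 1
(ψ implies ψ) iff ((ψ iff φ) iff χ) = 1 iff 1 = 1
χ iff φ = 1 iff 1 = 1
φ implies χ = 1 implies 1 = 1
(χ iff φ) iff (φ implies χ) = 1 iff 1 = 1
((ψ implies ψ) iff ((ψ iff φ) iff χ)) iff ((χ iff φ) iff (φ implies χ)) = 1 iff 1 = 1
(not (χ implies (χ implies χ)) implies (((φ iff ψ) iff χ) implies (not not φ iff not (φ iff φ)))) iff (((ψ implies ψ) iff ((ψ iff φ) iff χ)) iff ((χ iff φ) iff (φ implies χ))) = 1 iff 1 = 1

1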